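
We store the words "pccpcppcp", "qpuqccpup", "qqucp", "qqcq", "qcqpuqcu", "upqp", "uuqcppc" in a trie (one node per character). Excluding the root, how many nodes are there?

Count nodes per top-level branch (shared prefixes stored once):
  'p'-branch (pccpcppcp): 9 nodes
  'q'-branch (qcqpuqcu, qpuqccpup, qqcq, qqucp): 22 nodes
  'u'-branch (upqp, uuqcppc): 10 nodes
Sum: 41

41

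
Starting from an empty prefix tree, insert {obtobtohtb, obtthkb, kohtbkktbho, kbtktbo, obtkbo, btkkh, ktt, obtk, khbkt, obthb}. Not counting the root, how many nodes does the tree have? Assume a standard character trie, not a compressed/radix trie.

For each word, the new-node count is its length minus the longest prefix already in the trie:
  "obtobtohtb" → 10 new (o, b, t, o, b, t, o, h, t, b)
  "obtthkb" → prefix "obt" already present; 4 new (t, h, k, b)
  "kohtbkktbho" → 11 new (k, o, h, t, b, k, k, t, b, h, o)
  "kbtktbo" → prefix "k" already present; 6 new (b, t, k, t, b, o)
  "obtkbo" → prefix "obt" already present; 3 new (k, b, o)
  "btkkh" → 5 new (b, t, k, k, h)
  "ktt" → prefix "k" already present; 2 new (t, t)
  "obtk" → prefix "obtk" already present; 0 new (none)
  "khbkt" → prefix "k" already present; 4 new (h, b, k, t)
  "obthb" → prefix "obt" already present; 2 new (h, b)
Total nodes = 10 + 4 + 11 + 6 + 3 + 5 + 2 + 0 + 4 + 2 = 47

47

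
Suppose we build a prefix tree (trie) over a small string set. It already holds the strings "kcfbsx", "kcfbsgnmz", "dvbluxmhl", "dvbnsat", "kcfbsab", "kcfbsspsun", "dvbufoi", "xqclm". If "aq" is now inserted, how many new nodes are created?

2

No existing word starts with "a", so every character of "aq" needs a new node.
2 − 0 = 2 new nodes.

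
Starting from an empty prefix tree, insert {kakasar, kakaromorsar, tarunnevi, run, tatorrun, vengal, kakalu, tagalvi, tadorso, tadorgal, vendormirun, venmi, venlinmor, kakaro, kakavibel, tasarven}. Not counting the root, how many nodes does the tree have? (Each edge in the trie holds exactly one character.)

81

Count nodes per top-level branch (shared prefixes stored once):
  'k'-branch (kakalu, kakaro, kakaromorsar, kakasar, kakavibel): 22 nodes
  'r'-branch (run): 3 nodes
  't'-branch (tadorgal, tadorso, tagalvi, tarunnevi, tasarven, tatorrun): 34 nodes
  'v'-branch (vendormirun, vengal, venlinmor, venmi): 22 nodes
Sum: 81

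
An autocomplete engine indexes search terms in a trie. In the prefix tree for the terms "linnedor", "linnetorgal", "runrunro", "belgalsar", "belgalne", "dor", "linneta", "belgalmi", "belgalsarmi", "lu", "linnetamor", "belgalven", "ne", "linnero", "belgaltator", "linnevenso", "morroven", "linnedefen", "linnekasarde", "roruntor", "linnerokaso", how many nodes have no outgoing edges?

18

Leaves are exactly the stored words that no other stored word extends.
Those words: "belgalmi", "belgalne", "belgalsarmi", "belgaltator", "belgalven", "dor", "linnedefen", "linnedor", "linnekasarde", "linnerokaso", "linnetamor", "linnetorgal", "linnevenso", "lu", "morroven", "ne", "roruntor", "runrunro"
Leaf count: 18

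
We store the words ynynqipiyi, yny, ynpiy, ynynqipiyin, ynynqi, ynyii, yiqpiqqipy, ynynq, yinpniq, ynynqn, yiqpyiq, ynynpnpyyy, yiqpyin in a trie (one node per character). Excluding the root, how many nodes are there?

Insert word by word; a character creates a node only if that edge doesn't already exist:
  "ynynqipiyi" → 10 new (y, n, y, n, q, i, p, i, y, i)
  "yny" → prefix "yny" already present; 0 new (none)
  "ynpiy" → prefix "yn" already present; 3 new (p, i, y)
  "ynynqipiyin" → prefix "ynynqipiyi" already present; 1 new (n)
  "ynynqi" → prefix "ynynqi" already present; 0 new (none)
  "ynyii" → prefix "yny" already present; 2 new (i, i)
  "yiqpiqqipy" → prefix "y" already present; 9 new (i, q, p, i, q, q, i, p, y)
  "ynynq" → prefix "ynynq" already present; 0 new (none)
  "yinpniq" → prefix "yi" already present; 5 new (n, p, n, i, q)
  "ynynqn" → prefix "ynynq" already present; 1 new (n)
  "yiqpyiq" → prefix "yiqp" already present; 3 new (y, i, q)
  "ynynpnpyyy" → prefix "ynyn" already present; 6 new (p, n, p, y, y, y)
  "yiqpyin" → prefix "yiqpyi" already present; 1 new (n)
Total nodes = 10 + 0 + 3 + 1 + 0 + 2 + 9 + 0 + 5 + 1 + 3 + 6 + 1 = 41

41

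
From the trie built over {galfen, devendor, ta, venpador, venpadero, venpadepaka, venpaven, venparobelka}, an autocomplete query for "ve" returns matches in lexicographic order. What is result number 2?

venpadero

Words with prefix "ve", in lexicographic order: "venpadepaka", "venpadero", "venpador", "venparobelka", "venpaven"
The 2nd is venpadero.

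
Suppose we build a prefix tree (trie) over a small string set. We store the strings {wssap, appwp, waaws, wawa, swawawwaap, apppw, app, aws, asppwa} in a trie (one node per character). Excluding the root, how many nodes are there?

Insert word by word; a character creates a node only if that edge doesn't already exist:
  "wssap" → 5 new (w, s, s, a, p)
  "appwp" → 5 new (a, p, p, w, p)
  "waaws" → prefix "w" already present; 4 new (a, a, w, s)
  "wawa" → prefix "wa" already present; 2 new (w, a)
  "swawawwaap" → 10 new (s, w, a, w, a, w, w, a, a, p)
  "apppw" → prefix "app" already present; 2 new (p, w)
  "app" → prefix "app" already present; 0 new (none)
  "aws" → prefix "a" already present; 2 new (w, s)
  "asppwa" → prefix "a" already present; 5 new (s, p, p, w, a)
Total nodes = 5 + 5 + 4 + 2 + 10 + 2 + 0 + 2 + 5 = 35

35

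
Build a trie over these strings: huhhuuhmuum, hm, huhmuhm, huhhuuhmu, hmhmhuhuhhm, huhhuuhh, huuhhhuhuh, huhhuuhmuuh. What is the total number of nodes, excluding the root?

For each word, the new-node count is its length minus the longest prefix already in the trie:
  "huhhuuhmuum" → 11 new (h, u, h, h, u, u, h, m, u, u, m)
  "hm" → prefix "h" already present; 1 new (m)
  "huhmuhm" → prefix "huh" already present; 4 new (m, u, h, m)
  "huhhuuhmu" → prefix "huhhuuhmu" already present; 0 new (none)
  "hmhmhuhuhhm" → prefix "hm" already present; 9 new (h, m, h, u, h, u, h, h, m)
  "huhhuuhh" → prefix "huhhuuh" already present; 1 new (h)
  "huuhhhuhuh" → prefix "hu" already present; 8 new (u, h, h, h, u, h, u, h)
  "huhhuuhmuuh" → prefix "huhhuuhmuu" already present; 1 new (h)
Total nodes = 11 + 1 + 4 + 0 + 9 + 1 + 8 + 1 = 35

35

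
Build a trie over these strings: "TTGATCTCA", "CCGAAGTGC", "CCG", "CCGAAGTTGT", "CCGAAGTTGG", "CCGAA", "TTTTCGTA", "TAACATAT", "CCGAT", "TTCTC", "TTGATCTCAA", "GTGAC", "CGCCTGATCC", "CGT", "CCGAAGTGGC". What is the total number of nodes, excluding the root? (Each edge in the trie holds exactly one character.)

57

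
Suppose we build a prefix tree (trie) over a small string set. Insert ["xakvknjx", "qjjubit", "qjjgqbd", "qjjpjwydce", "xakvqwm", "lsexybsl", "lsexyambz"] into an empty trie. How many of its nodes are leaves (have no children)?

Leaves are exactly the stored words that no other stored word extends.
Those words: "lsexyambz", "lsexybsl", "qjjgqbd", "qjjpjwydce", "qjjubit", "xakvknjx", "xakvqwm"
Leaf count: 7

7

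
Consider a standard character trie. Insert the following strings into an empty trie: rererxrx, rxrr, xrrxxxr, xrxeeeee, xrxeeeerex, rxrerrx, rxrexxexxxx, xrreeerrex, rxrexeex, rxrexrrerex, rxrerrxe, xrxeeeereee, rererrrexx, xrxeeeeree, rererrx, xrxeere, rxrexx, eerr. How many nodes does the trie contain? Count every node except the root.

For each word, the new-node count is its length minus the longest prefix already in the trie:
  "rererxrx" → 8 new (r, e, r, e, r, x, r, x)
  "rxrr" → prefix "r" already present; 3 new (x, r, r)
  "xrrxxxr" → 7 new (x, r, r, x, x, x, r)
  "xrxeeeee" → prefix "xr" already present; 6 new (x, e, e, e, e, e)
  "xrxeeeerex" → prefix "xrxeeee" already present; 3 new (r, e, x)
  "rxrerrx" → prefix "rxr" already present; 4 new (e, r, r, x)
  "rxrexxexxxx" → prefix "rxre" already present; 7 new (x, x, e, x, x, x, x)
  "xrreeerrex" → prefix "xrr" already present; 7 new (e, e, e, r, r, e, x)
  "rxrexeex" → prefix "rxrex" already present; 3 new (e, e, x)
  "rxrexrrerex" → prefix "rxrex" already present; 6 new (r, r, e, r, e, x)
  "rxrerrxe" → prefix "rxrerrx" already present; 1 new (e)
  "xrxeeeereee" → prefix "xrxeeeere" already present; 2 new (e, e)
  "rererrrexx" → prefix "rerer" already present; 5 new (r, r, e, x, x)
  "xrxeeeeree" → prefix "xrxeeeeree" already present; 0 new (none)
  "rererrx" → prefix "rererr" already present; 1 new (x)
  "xrxeere" → prefix "xrxee" already present; 2 new (r, e)
  "rxrexx" → prefix "rxrexx" already present; 0 new (none)
  "eerr" → 4 new (e, e, r, r)
Total nodes = 8 + 3 + 7 + 6 + 3 + 4 + 7 + 7 + 3 + 6 + 1 + 2 + 5 + 0 + 1 + 2 + 0 + 4 = 69

69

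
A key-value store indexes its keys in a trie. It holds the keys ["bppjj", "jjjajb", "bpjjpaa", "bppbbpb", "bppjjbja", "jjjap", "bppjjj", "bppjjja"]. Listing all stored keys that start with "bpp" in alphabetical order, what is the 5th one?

Words with prefix "bpp", in lexicographic order: "bppbbpb", "bppjj", "bppjjbja", "bppjjj", "bppjjja"
Position 5: bppjjja

bppjjja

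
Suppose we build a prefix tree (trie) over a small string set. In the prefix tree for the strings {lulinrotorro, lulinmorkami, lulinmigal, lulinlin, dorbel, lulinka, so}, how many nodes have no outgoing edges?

7

Leaves are exactly the stored words that no other stored word extends.
Those words: "dorbel", "lulinka", "lulinlin", "lulinmigal", "lulinmorkami", "lulinrotorro", "so"
Leaf count: 7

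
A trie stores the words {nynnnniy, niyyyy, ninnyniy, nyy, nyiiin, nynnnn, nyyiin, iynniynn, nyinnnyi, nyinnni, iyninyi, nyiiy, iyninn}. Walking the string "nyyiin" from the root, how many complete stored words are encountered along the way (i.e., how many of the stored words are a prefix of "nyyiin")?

Check each prefix of "nyyiin" against the stored set — each match is an end-marker on the path.
Prefixes of the query that are stored words: "nyy", "nyyiin"
Count: 2

2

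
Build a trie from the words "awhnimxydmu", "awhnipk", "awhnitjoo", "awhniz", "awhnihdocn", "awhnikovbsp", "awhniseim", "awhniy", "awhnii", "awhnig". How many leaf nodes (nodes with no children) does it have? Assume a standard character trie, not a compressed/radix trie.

A leaf is a node with no children — equivalently, the end of a word that is not a proper prefix of any other stored word.
Those words: "awhnig", "awhnihdocn", "awhnii", "awhnikovbsp", "awhnimxydmu", "awhnipk", "awhniseim", "awhnitjoo", "awhniy", "awhniz"
Leaf count: 10

10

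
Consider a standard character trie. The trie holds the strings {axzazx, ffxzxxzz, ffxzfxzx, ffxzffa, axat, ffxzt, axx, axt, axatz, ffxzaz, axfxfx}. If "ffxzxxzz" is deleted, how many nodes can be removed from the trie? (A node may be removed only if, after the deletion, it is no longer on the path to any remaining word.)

Walk "ffxzxxzz" from the leaf back toward the root, removing each node that no remaining word uses.
The suffix "xxzz" (4 nodes) is used only by "ffxzxxzz"; the node for "ffxz" still has the child "f", so pruning stops there.
Nodes removed: 4

4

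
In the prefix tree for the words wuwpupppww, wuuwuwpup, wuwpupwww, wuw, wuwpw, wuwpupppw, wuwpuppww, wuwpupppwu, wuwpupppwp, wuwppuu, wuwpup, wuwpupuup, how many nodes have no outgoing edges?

9

A leaf is a node with no children — equivalently, the end of a word that is not a proper prefix of any other stored word.
Those words: "wuuwuwpup", "wuwppuu", "wuwpupppwp", "wuwpupppwu", "wuwpupppww", "wuwpuppww", "wuwpupuup", "wuwpupwww", "wuwpw"
Leaf count: 9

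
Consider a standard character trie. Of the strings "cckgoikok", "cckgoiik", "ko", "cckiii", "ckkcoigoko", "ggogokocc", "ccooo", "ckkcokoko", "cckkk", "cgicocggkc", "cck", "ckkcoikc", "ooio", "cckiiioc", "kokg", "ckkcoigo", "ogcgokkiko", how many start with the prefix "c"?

12

Walk to "c"; the words in its subtree are exactly those with that prefix.
Matches: "cck", "cckgoiik", "cckgoikok", "cckiii", "cckiiioc", "cckkk", "ccooo", "cgicocggkc", "ckkcoigo", "ckkcoigoko", "ckkcoikc", "ckkcokoko"
Count: 12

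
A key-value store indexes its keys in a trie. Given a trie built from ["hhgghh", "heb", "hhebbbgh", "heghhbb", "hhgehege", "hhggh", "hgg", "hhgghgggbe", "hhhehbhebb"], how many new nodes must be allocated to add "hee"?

1

"he" is already a path in the trie; the remaining "e" must be added.
So 3 − 2 = 1 new nodes.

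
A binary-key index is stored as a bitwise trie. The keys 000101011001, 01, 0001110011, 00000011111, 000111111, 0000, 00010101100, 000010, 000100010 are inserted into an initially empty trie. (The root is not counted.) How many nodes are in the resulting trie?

36

Trie structure (* marks end of a word):
(root)
└─ 0
   ├─ 0
   │  └─ 0
   │     ├─ 0 *
   │     │  ├─ 0
   │     │  │  └─ 0
   │     │  │     └─ 1
   │     │  │        └─ 1
   │     │  │           └─ 1
   │     │  │              └─ 1
   │     │  │                 └─ 1 *
   │     │  └─ 1
   │     │     └─ 0 *
   │     └─ 1
   │        ├─ 0
   │        │  ├─ 0
   │        │  │  └─ 0
   │        │  │     └─ 1
   │        │  │        └─ 0 *
   │        │  └─ 1
   │        │     └─ 0
   │        │        └─ 1
   │        │           └─ 1
   │        │              └─ 0
   │        │                 └─ 0 *
   │        │                    └─ 1 *
   │        └─ 1
   │           └─ 1
   │              ├─ 0
   │              │  └─ 0
   │              │     └─ 1
   │              │        └─ 1 *
   │              └─ 1
   │                 └─ 1
   │                    └─ 1 *
   └─ 1 *
Counting every labelled node above: 36.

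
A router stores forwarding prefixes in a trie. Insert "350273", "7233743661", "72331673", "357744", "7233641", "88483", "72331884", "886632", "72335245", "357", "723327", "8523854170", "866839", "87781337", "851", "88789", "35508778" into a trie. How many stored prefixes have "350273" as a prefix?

Walk to "350273"; the words in its subtree are exactly those with that prefix.
Words under "350273": 350273
Count: 1

1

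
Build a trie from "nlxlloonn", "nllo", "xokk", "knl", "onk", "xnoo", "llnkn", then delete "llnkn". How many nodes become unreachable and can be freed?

5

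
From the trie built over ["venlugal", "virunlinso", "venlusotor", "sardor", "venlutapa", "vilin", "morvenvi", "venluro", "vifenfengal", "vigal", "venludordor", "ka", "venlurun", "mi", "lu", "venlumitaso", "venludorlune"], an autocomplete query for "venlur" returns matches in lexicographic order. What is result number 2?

venlurun

Words with prefix "venlur", in lexicographic order: "venluro", "venlurun"
The 2nd is venlurun.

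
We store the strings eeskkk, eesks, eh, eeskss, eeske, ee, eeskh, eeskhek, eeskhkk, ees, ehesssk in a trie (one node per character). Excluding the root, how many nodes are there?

Trace insertions, counting only characters that open a new branch:
  "eeskkk" → 6 new (e, e, s, k, k, k)
  "eesks" → prefix "eesk" already present; 1 new (s)
  "eh" → prefix "e" already present; 1 new (h)
  "eeskss" → prefix "eesks" already present; 1 new (s)
  "eeske" → prefix "eesk" already present; 1 new (e)
  "ee" → prefix "ee" already present; 0 new (none)
  "eeskh" → prefix "eesk" already present; 1 new (h)
  "eeskhek" → prefix "eeskh" already present; 2 new (e, k)
  "eeskhkk" → prefix "eeskh" already present; 2 new (k, k)
  "ees" → prefix "ees" already present; 0 new (none)
  "ehesssk" → prefix "eh" already present; 5 new (e, s, s, s, k)
Total nodes = 6 + 1 + 1 + 1 + 1 + 0 + 1 + 2 + 2 + 0 + 5 = 20

20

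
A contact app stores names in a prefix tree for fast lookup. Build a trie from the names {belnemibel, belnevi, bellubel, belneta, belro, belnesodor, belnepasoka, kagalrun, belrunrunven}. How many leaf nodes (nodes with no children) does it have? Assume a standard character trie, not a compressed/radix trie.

A leaf is a node with no children — equivalently, the end of a word that is not a proper prefix of any other stored word.
Those words: "bellubel", "belnemibel", "belnepasoka", "belnesodor", "belneta", "belnevi", "belro", "belrunrunven", "kagalrun"
Leaf count: 9

9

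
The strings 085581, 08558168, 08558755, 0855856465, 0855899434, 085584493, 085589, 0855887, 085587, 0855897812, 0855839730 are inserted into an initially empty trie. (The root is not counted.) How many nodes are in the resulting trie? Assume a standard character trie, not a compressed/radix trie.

For each word, the new-node count is its length minus the longest prefix already in the trie:
  "085581" → 6 new (0, 8, 5, 5, 8, 1)
  "08558168" → prefix "085581" already present; 2 new (6, 8)
  "08558755" → prefix "08558" already present; 3 new (7, 5, 5)
  "0855856465" → prefix "08558" already present; 5 new (5, 6, 4, 6, 5)
  "0855899434" → prefix "08558" already present; 5 new (9, 9, 4, 3, 4)
  "085584493" → prefix "08558" already present; 4 new (4, 4, 9, 3)
  "085589" → prefix "085589" already present; 0 new (none)
  "0855887" → prefix "08558" already present; 2 new (8, 7)
  "085587" → prefix "085587" already present; 0 new (none)
  "0855897812" → prefix "085589" already present; 4 new (7, 8, 1, 2)
  "0855839730" → prefix "08558" already present; 5 new (3, 9, 7, 3, 0)
Total nodes = 6 + 2 + 3 + 5 + 5 + 4 + 0 + 2 + 0 + 4 + 5 = 36

36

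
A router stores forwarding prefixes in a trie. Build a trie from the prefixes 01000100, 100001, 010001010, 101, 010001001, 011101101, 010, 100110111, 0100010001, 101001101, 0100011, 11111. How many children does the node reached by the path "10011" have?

1

Follow the path "10011" to its node, then look at its outgoing edges.
Distinct next characters after "10011": 0.
That node has 1 child edge.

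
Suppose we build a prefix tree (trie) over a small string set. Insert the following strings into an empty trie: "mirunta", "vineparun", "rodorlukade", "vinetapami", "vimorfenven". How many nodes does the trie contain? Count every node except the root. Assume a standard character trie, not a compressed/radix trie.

42

For each word, the new-node count is its length minus the longest prefix already in the trie:
  "mirunta" → 7 new (m, i, r, u, n, t, a)
  "vineparun" → 9 new (v, i, n, e, p, a, r, u, n)
  "rodorlukade" → 11 new (r, o, d, o, r, l, u, k, a, d, e)
  "vinetapami" → prefix "vine" already present; 6 new (t, a, p, a, m, i)
  "vimorfenven" → prefix "vi" already present; 9 new (m, o, r, f, e, n, v, e, n)
Total nodes = 7 + 9 + 11 + 6 + 9 = 42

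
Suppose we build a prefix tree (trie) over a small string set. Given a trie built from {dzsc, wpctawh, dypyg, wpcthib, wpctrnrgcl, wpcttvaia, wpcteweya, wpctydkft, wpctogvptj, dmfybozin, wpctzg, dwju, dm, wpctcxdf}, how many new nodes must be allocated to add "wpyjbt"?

4

"wp" is already a path in the trie; the remaining "yjbt" must be added.
So 6 − 2 = 4 new nodes.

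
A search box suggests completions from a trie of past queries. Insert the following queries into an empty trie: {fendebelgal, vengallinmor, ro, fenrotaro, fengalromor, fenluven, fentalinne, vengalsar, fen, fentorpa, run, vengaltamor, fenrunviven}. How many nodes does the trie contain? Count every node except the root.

Trace insertions, counting only characters that open a new branch:
  "fendebelgal" → 11 new (f, e, n, d, e, b, e, l, g, a, l)
  "vengallinmor" → 12 new (v, e, n, g, a, l, l, i, n, m, o, r)
  "ro" → 2 new (r, o)
  "fenrotaro" → prefix "fen" already present; 6 new (r, o, t, a, r, o)
  "fengalromor" → prefix "fen" already present; 8 new (g, a, l, r, o, m, o, r)
  "fenluven" → prefix "fen" already present; 5 new (l, u, v, e, n)
  "fentalinne" → prefix "fen" already present; 7 new (t, a, l, i, n, n, e)
  "vengalsar" → prefix "vengal" already present; 3 new (s, a, r)
  "fen" → prefix "fen" already present; 0 new (none)
  "fentorpa" → prefix "fent" already present; 4 new (o, r, p, a)
  "run" → prefix "r" already present; 2 new (u, n)
  "vengaltamor" → prefix "vengal" already present; 5 new (t, a, m, o, r)
  "fenrunviven" → prefix "fenr" already present; 7 new (u, n, v, i, v, e, n)
Total nodes = 11 + 12 + 2 + 6 + 8 + 5 + 7 + 3 + 0 + 4 + 2 + 5 + 7 = 72

72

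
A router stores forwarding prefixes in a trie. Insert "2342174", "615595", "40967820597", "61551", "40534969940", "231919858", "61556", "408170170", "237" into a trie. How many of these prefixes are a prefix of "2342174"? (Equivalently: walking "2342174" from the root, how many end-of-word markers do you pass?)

Check each prefix of "2342174" against the stored set — each match is an end-marker on the path.
Prefixes of the query that are stored words: "2342174"
Count: 1

1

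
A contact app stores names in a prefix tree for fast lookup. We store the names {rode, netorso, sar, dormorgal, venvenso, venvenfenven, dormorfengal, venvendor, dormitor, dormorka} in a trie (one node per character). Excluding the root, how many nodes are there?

Trace insertions, counting only characters that open a new branch:
  "rode" → 4 new (r, o, d, e)
  "netorso" → 7 new (n, e, t, o, r, s, o)
  "sar" → 3 new (s, a, r)
  "dormorgal" → 9 new (d, o, r, m, o, r, g, a, l)
  "venvenso" → 8 new (v, e, n, v, e, n, s, o)
  "venvenfenven" → prefix "venven" already present; 6 new (f, e, n, v, e, n)
  "dormorfengal" → prefix "dormor" already present; 6 new (f, e, n, g, a, l)
  "venvendor" → prefix "venven" already present; 3 new (d, o, r)
  "dormitor" → prefix "dorm" already present; 4 new (i, t, o, r)
  "dormorka" → prefix "dormor" already present; 2 new (k, a)
Total nodes = 4 + 7 + 3 + 9 + 8 + 6 + 6 + 3 + 4 + 2 = 52

52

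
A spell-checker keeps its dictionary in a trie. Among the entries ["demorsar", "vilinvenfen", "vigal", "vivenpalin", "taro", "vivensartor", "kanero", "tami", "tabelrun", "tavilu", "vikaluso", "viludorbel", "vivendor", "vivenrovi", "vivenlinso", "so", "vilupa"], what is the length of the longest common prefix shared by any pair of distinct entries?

5

Equivalently: take the maximum, over all pairs, of their longest common prefix length.
"vivendor" and "vivenlinso" agree on "viven" (5 characters) before diverging; nothing deeper is shared.
Longest shared-prefix length: 5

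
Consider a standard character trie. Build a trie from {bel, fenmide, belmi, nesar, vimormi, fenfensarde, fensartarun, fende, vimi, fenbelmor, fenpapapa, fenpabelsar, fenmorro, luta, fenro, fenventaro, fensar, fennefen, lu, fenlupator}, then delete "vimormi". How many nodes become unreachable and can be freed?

Walk "vimormi" from the leaf back toward the root, removing each node that no remaining word uses.
The suffix "ormi" (4 nodes) is used only by "vimormi"; the node for "vim" still has the child "i", so pruning stops there.
Nodes removed: 4

4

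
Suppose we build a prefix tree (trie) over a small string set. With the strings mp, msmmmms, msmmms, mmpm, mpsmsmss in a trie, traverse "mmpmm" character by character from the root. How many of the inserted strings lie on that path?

1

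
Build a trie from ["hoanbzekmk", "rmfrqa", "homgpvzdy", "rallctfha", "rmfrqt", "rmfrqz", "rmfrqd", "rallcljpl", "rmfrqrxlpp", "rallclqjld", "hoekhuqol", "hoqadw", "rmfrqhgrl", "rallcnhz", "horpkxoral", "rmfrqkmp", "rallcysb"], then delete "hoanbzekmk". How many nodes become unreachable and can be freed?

8

Walk "hoanbzekmk" from the leaf back toward the root, removing each node that no remaining word uses.
The suffix "anbzekmk" (8 nodes) is used only by "hoanbzekmk"; the node for "ho" still has the child "m", so pruning stops there.
Nodes removed: 8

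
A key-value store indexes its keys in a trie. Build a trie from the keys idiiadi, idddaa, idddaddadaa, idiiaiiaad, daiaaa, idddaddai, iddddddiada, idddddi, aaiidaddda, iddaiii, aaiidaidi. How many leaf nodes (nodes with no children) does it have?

11

A leaf is a node with no children — equivalently, the end of a word that is not a proper prefix of any other stored word.
Those words: "aaiidaddda", "aaiidaidi", "daiaaa", "iddaiii", "idddaa", "idddaddadaa", "idddaddai", "iddddddiada", "idddddi", "idiiadi", "idiiaiiaad"
Leaf count: 11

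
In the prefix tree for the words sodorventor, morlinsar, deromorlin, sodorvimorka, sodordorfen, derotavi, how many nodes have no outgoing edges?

6

Leaves are exactly the stored words that no other stored word extends.
Those words: "deromorlin", "derotavi", "morlinsar", "sodordorfen", "sodorventor", "sodorvimorka"
Leaf count: 6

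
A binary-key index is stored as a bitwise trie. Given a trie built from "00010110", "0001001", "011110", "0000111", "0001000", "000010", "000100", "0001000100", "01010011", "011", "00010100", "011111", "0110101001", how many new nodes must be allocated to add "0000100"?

"000010" is already a path in the trie; the remaining "0" must be added.
Each of the 1 remaining characters creates one node.

1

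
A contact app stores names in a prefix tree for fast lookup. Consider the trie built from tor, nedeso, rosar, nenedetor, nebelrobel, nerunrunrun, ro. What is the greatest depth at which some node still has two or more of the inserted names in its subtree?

2

The deepest shared node is where two words last agree before diverging.
e.g. "nebelrobel" and "nedeso" share the prefix "ne" of length 2; no pair shares a longer one.
Longest shared-prefix length: 2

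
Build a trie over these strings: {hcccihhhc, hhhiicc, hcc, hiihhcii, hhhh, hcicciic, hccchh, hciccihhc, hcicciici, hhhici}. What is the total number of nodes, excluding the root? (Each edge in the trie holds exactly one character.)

37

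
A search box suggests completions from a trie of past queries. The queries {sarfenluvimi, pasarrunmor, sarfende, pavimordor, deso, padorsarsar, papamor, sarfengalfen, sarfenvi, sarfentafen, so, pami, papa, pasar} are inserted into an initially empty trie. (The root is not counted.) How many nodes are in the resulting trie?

Insert word by word; a character creates a node only if that edge doesn't already exist:
  "sarfenluvimi" → 12 new (s, a, r, f, e, n, l, u, v, i, m, i)
  "pasarrunmor" → 11 new (p, a, s, a, r, r, u, n, m, o, r)
  "sarfende" → prefix "sarfen" already present; 2 new (d, e)
  "pavimordor" → prefix "pa" already present; 8 new (v, i, m, o, r, d, o, r)
  "deso" → 4 new (d, e, s, o)
  "padorsarsar" → prefix "pa" already present; 9 new (d, o, r, s, a, r, s, a, r)
  "papamor" → prefix "pa" already present; 5 new (p, a, m, o, r)
  "sarfengalfen" → prefix "sarfen" already present; 6 new (g, a, l, f, e, n)
  "sarfenvi" → prefix "sarfen" already present; 2 new (v, i)
  "sarfentafen" → prefix "sarfen" already present; 5 new (t, a, f, e, n)
  "so" → prefix "s" already present; 1 new (o)
  "pami" → prefix "pa" already present; 2 new (m, i)
  "papa" → prefix "papa" already present; 0 new (none)
  "pasar" → prefix "pasar" already present; 0 new (none)
Total nodes = 12 + 11 + 2 + 8 + 4 + 9 + 5 + 6 + 2 + 5 + 1 + 2 + 0 + 0 = 67

67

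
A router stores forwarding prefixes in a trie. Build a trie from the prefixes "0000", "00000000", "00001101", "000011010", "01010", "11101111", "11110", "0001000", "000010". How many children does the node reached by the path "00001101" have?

1

The children of the "00001101" node are the distinct next characters among strings starting with "00001101".
Distinct next characters after "00001101": 0.
That node has 1 child edge.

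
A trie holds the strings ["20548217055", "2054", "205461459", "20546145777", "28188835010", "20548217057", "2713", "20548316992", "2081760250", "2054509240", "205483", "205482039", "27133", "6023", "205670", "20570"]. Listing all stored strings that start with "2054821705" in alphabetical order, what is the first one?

20548217055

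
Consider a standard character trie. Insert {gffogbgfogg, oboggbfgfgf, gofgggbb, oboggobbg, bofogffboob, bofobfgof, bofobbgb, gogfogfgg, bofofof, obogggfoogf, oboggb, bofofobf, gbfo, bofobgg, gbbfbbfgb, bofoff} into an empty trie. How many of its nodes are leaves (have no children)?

A leaf is a node with no children — equivalently, the end of a word that is not a proper prefix of any other stored word.
Those words: "bofobbgb", "bofobfgof", "bofobgg", "bofoff", "bofofobf", "bofofof", "bofogffboob", "gbbfbbfgb", "gbfo", "gffogbgfogg", "gofgggbb", "gogfogfgg", "oboggbfgfgf", "obogggfoogf", "oboggobbg"
Leaf count: 15

15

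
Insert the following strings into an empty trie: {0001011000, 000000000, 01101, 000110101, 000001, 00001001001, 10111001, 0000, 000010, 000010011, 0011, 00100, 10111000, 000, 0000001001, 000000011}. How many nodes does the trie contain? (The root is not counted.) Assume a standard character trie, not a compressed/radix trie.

53

For each word, the new-node count is its length minus the longest prefix already in the trie:
  "0001011000" → 10 new (0, 0, 0, 1, 0, 1, 1, 0, 0, 0)
  "000000000" → prefix "000" already present; 6 new (0, 0, 0, 0, 0, 0)
  "01101" → prefix "0" already present; 4 new (1, 1, 0, 1)
  "000110101" → prefix "0001" already present; 5 new (1, 0, 1, 0, 1)
  "000001" → prefix "00000" already present; 1 new (1)
  "00001001001" → prefix "0000" already present; 7 new (1, 0, 0, 1, 0, 0, 1)
  "10111001" → 8 new (1, 0, 1, 1, 1, 0, 0, 1)
  "0000" → prefix "0000" already present; 0 new (none)
  "000010" → prefix "000010" already present; 0 new (none)
  "000010011" → prefix "00001001" already present; 1 new (1)
  "0011" → prefix "00" already present; 2 new (1, 1)
  "00100" → prefix "001" already present; 2 new (0, 0)
  "10111000" → prefix "1011100" already present; 1 new (0)
  "000" → prefix "000" already present; 0 new (none)
  "0000001001" → prefix "000000" already present; 4 new (1, 0, 0, 1)
  "000000011" → prefix "0000000" already present; 2 new (1, 1)
Total nodes = 10 + 6 + 4 + 5 + 1 + 7 + 8 + 0 + 0 + 1 + 2 + 2 + 1 + 0 + 4 + 2 = 53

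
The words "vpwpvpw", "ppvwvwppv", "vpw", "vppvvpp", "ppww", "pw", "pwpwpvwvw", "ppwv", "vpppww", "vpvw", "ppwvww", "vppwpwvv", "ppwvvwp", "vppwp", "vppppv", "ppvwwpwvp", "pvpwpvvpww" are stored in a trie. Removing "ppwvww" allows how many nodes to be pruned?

A node on "ppwvww"'s path can go only if nothing else ends at it or branches off below it.
The suffix "ww" (2 nodes) is used only by "ppwvww"; the node for "ppwv" still has the child "v", so pruning stops there.
Nodes removed: 2

2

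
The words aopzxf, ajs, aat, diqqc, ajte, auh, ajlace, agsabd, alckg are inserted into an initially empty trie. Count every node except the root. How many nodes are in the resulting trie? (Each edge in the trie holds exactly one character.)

Insert word by word; a character creates a node only if that edge doesn't already exist:
  "aopzxf" → 6 new (a, o, p, z, x, f)
  "ajs" → prefix "a" already present; 2 new (j, s)
  "aat" → prefix "a" already present; 2 new (a, t)
  "diqqc" → 5 new (d, i, q, q, c)
  "ajte" → prefix "aj" already present; 2 new (t, e)
  "auh" → prefix "a" already present; 2 new (u, h)
  "ajlace" → prefix "aj" already present; 4 new (l, a, c, e)
  "agsabd" → prefix "a" already present; 5 new (g, s, a, b, d)
  "alckg" → prefix "a" already present; 4 new (l, c, k, g)
Total nodes = 6 + 2 + 2 + 5 + 2 + 2 + 4 + 5 + 4 = 32

32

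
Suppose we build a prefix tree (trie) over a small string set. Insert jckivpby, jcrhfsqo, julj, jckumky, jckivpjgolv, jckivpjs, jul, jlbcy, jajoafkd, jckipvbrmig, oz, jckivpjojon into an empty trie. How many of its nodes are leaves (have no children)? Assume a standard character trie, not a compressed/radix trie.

11

A leaf is a node with no children — equivalently, the end of a word that is not a proper prefix of any other stored word.
Those words: "jajoafkd", "jckipvbrmig", "jckivpby", "jckivpjgolv", "jckivpjojon", "jckivpjs", "jckumky", "jcrhfsqo", "jlbcy", "julj", "oz"
Leaf count: 11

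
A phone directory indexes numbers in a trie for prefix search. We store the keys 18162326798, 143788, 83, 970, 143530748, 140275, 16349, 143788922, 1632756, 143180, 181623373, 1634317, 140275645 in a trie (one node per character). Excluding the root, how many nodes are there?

54

For each word, the new-node count is its length minus the longest prefix already in the trie:
  "18162326798" → 11 new (1, 8, 1, 6, 2, 3, 2, 6, 7, 9, 8)
  "143788" → prefix "1" already present; 5 new (4, 3, 7, 8, 8)
  "83" → 2 new (8, 3)
  "970" → 3 new (9, 7, 0)
  "143530748" → prefix "143" already present; 6 new (5, 3, 0, 7, 4, 8)
  "140275" → prefix "14" already present; 4 new (0, 2, 7, 5)
  "16349" → prefix "1" already present; 4 new (6, 3, 4, 9)
  "143788922" → prefix "143788" already present; 3 new (9, 2, 2)
  "1632756" → prefix "163" already present; 4 new (2, 7, 5, 6)
  "143180" → prefix "143" already present; 3 new (1, 8, 0)
  "181623373" → prefix "181623" already present; 3 new (3, 7, 3)
  "1634317" → prefix "1634" already present; 3 new (3, 1, 7)
  "140275645" → prefix "140275" already present; 3 new (6, 4, 5)
Total nodes = 11 + 5 + 2 + 3 + 6 + 4 + 4 + 3 + 4 + 3 + 3 + 3 + 3 = 54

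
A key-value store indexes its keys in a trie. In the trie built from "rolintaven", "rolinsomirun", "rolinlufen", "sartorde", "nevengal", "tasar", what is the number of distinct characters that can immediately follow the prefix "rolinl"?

1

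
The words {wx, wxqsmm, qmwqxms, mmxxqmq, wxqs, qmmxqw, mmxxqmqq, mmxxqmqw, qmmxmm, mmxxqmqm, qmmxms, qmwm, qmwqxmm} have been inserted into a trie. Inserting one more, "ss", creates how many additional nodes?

2

No existing word starts with "s", so every character of "ss" needs a new node.
2 − 0 = 2 new nodes.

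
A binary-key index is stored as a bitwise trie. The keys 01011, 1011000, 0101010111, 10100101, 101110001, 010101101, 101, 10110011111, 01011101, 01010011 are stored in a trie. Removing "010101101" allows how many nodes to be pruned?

Walk "010101101" from the leaf back toward the root, removing each node that no remaining word uses.
The suffix "101" (3 nodes) is used only by "010101101"; the node for "010101" still has the child "0", so pruning stops there.
Nodes removed: 3

3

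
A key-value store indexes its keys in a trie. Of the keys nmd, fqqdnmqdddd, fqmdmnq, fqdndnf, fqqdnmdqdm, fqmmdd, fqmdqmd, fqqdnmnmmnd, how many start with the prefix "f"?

7

Walk to "f"; the words in its subtree are exactly those with that prefix.
Matches: "fqdndnf", "fqmdmnq", "fqmdqmd", "fqmmdd", "fqqdnmdqdm", "fqqdnmnmmnd", "fqqdnmqdddd"
Count: 7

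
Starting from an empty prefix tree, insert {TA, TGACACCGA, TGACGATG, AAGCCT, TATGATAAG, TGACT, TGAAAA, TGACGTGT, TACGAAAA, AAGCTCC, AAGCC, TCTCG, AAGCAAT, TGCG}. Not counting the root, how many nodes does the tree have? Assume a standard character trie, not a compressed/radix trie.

52

Trace insertions, counting only characters that open a new branch:
  "TA" → 2 new (T, A)
  "TGACACCGA" → prefix "T" already present; 8 new (G, A, C, A, C, C, G, A)
  "TGACGATG" → prefix "TGAC" already present; 4 new (G, A, T, G)
  "AAGCCT" → 6 new (A, A, G, C, C, T)
  "TATGATAAG" → prefix "TA" already present; 7 new (T, G, A, T, A, A, G)
  "TGACT" → prefix "TGAC" already present; 1 new (T)
  "TGAAAA" → prefix "TGA" already present; 3 new (A, A, A)
  "TGACGTGT" → prefix "TGACG" already present; 3 new (T, G, T)
  "TACGAAAA" → prefix "TA" already present; 6 new (C, G, A, A, A, A)
  "AAGCTCC" → prefix "AAGC" already present; 3 new (T, C, C)
  "AAGCC" → prefix "AAGCC" already present; 0 new (none)
  "TCTCG" → prefix "T" already present; 4 new (C, T, C, G)
  "AAGCAAT" → prefix "AAGC" already present; 3 new (A, A, T)
  "TGCG" → prefix "TG" already present; 2 new (C, G)
Total nodes = 2 + 8 + 4 + 6 + 7 + 1 + 3 + 3 + 6 + 3 + 0 + 4 + 3 + 2 = 52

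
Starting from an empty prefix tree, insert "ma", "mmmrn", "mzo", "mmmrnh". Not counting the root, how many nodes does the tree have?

For each word, the new-node count is its length minus the longest prefix already in the trie:
  "ma" → 2 new (m, a)
  "mmmrn" → prefix "m" already present; 4 new (m, m, r, n)
  "mzo" → prefix "m" already present; 2 new (z, o)
  "mmmrnh" → prefix "mmmrn" already present; 1 new (h)
Total nodes = 2 + 4 + 2 + 1 = 9

9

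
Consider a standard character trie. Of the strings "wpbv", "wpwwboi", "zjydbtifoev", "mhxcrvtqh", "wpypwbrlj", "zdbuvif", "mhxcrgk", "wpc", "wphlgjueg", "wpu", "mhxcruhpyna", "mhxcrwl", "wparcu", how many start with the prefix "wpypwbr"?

1

Traverse to the node for "wpypwbr", then collect every word in that subtree.
Words under "wpypwbr": wpypwbrlj
Count: 1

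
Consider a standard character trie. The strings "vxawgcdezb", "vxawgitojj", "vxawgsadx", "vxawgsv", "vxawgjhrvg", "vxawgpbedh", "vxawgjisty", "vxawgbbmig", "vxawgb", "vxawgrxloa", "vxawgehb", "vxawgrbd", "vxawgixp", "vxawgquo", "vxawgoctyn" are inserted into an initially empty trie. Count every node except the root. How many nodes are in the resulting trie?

59

Trace insertions, counting only characters that open a new branch:
  "vxawgcdezb" → 10 new (v, x, a, w, g, c, d, e, z, b)
  "vxawgitojj" → prefix "vxawg" already present; 5 new (i, t, o, j, j)
  "vxawgsadx" → prefix "vxawg" already present; 4 new (s, a, d, x)
  "vxawgsv" → prefix "vxawgs" already present; 1 new (v)
  "vxawgjhrvg" → prefix "vxawg" already present; 5 new (j, h, r, v, g)
  "vxawgpbedh" → prefix "vxawg" already present; 5 new (p, b, e, d, h)
  "vxawgjisty" → prefix "vxawgj" already present; 4 new (i, s, t, y)
  "vxawgbbmig" → prefix "vxawg" already present; 5 new (b, b, m, i, g)
  "vxawgb" → prefix "vxawgb" already present; 0 new (none)
  "vxawgrxloa" → prefix "vxawg" already present; 5 new (r, x, l, o, a)
  "vxawgehb" → prefix "vxawg" already present; 3 new (e, h, b)
  "vxawgrbd" → prefix "vxawgr" already present; 2 new (b, d)
  "vxawgixp" → prefix "vxawgi" already present; 2 new (x, p)
  "vxawgquo" → prefix "vxawg" already present; 3 new (q, u, o)
  "vxawgoctyn" → prefix "vxawg" already present; 5 new (o, c, t, y, n)
Total nodes = 10 + 5 + 4 + 1 + 5 + 5 + 4 + 5 + 0 + 5 + 3 + 2 + 2 + 3 + 5 = 59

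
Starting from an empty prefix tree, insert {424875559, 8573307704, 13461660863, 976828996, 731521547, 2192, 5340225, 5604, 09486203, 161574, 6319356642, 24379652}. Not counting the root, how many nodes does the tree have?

92

Insert word by word; a character creates a node only if that edge doesn't already exist:
  "424875559" → 9 new (4, 2, 4, 8, 7, 5, 5, 5, 9)
  "8573307704" → 10 new (8, 5, 7, 3, 3, 0, 7, 7, 0, 4)
  "13461660863" → 11 new (1, 3, 4, 6, 1, 6, 6, 0, 8, 6, 3)
  "976828996" → 9 new (9, 7, 6, 8, 2, 8, 9, 9, 6)
  "731521547" → 9 new (7, 3, 1, 5, 2, 1, 5, 4, 7)
  "2192" → 4 new (2, 1, 9, 2)
  "5340225" → 7 new (5, 3, 4, 0, 2, 2, 5)
  "5604" → prefix "5" already present; 3 new (6, 0, 4)
  "09486203" → 8 new (0, 9, 4, 8, 6, 2, 0, 3)
  "161574" → prefix "1" already present; 5 new (6, 1, 5, 7, 4)
  "6319356642" → 10 new (6, 3, 1, 9, 3, 5, 6, 6, 4, 2)
  "24379652" → prefix "2" already present; 7 new (4, 3, 7, 9, 6, 5, 2)
Total nodes = 9 + 10 + 11 + 9 + 9 + 4 + 7 + 3 + 8 + 5 + 10 + 7 = 92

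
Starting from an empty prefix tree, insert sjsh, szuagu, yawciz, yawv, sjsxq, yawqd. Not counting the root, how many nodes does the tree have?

20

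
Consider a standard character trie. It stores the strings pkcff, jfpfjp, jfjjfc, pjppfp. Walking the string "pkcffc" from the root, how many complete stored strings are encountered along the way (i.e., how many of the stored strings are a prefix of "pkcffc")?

Walk "pkcffc" from the root; an end-of-word marker is hit whenever a stored word is a prefix of "pkcffc".
Prefixes of the query that are stored words: "pkcff"
Count: 1

1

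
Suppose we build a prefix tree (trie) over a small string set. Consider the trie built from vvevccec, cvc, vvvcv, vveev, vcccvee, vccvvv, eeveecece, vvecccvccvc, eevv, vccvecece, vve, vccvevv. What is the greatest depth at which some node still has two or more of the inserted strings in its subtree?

5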